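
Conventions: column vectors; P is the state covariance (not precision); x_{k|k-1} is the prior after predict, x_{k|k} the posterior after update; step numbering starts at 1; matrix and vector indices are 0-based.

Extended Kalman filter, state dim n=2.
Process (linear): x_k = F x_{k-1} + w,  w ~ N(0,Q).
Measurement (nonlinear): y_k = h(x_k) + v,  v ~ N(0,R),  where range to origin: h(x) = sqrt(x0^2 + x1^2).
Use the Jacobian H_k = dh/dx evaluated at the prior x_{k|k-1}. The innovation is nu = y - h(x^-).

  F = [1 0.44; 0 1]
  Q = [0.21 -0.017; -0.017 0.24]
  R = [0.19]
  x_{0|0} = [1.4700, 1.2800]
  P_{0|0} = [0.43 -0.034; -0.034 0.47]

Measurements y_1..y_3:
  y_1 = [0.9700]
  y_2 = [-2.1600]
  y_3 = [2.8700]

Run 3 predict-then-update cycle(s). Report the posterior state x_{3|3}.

step 1: x^-=[2.0332, 1.2800]  P^-=[0.7011 0.1558; 0.1558 0.7100]  H_jac=[0.8463 0.5328]  S=[1.0341]  K=[0.6540; 0.4933]  nu=[-1.4326]  x^+=[1.0963, 0.5733]  P^+=[0.2588 -0.1778; -0.1778 0.4584]
step 2: x^-=[1.3486, 0.5733]  P^-=[0.4010 0.0069; 0.0069 0.6984]  H_jac=[0.9203 0.3912]  S=[0.6415]  K=[0.5795; 0.4358]  nu=[-3.6254]  x^+=[-0.7524, -1.0066]  P^+=[0.1856 -0.1551; -0.1551 0.5765]
step 3: x^-=[-1.1953, -1.0066]  P^-=[0.3707 0.0815; 0.0815 0.8165]  H_jac=[-0.7649 -0.6441]  S=[0.8260]  K=[-0.4069; -0.7122]  nu=[1.3074]  x^+=[-1.7272, -1.9377]  P^+=[0.2340 -0.1578; -0.1578 0.3975]

x_post = [-1.7272, -1.9377]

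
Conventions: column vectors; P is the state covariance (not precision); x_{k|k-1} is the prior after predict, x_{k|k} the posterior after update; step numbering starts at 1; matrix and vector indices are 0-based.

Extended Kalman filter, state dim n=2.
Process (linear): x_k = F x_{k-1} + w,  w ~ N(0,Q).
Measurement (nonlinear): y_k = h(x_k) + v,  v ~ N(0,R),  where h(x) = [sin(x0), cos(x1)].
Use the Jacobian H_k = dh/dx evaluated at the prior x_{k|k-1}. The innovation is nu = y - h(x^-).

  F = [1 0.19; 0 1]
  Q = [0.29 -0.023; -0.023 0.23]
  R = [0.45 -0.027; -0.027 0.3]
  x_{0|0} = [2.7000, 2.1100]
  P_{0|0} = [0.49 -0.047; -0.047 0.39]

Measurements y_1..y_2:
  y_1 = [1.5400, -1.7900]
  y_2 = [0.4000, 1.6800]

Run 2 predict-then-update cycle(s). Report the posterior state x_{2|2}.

x_post = [2.6000, 2.3370]

step 1: x^-=[3.1009, 2.1100]  P^-=[0.7762 0.0041; 0.0041 0.6200]  H_jac=[-0.9992 0.0000; 0.0000 -0.8581]  S=[1.2249 -0.0235; -0.0235 0.7565]  K=[-0.6336 -0.0243; -0.0168 -0.7038]  nu=[1.4993, -1.2765]  x^+=[2.1819, 2.9831]  P^+=[0.2847 -0.0114; -0.0114 0.2455]
step 2: x^-=[2.7487, 2.9831]  P^-=[0.5792 0.0122; 0.0122 0.4755]  H_jac=[-0.9238 0.0000; 0.0000 -0.1578]  S=[0.9443 -0.0252; -0.0252 0.3118]  K=[-0.5680 -0.0521; -0.0184 -0.2421]  nu=[0.0172, 2.6675]  x^+=[2.6000, 2.3370]  P^+=[0.2752 0.0019; 0.0019 0.4571]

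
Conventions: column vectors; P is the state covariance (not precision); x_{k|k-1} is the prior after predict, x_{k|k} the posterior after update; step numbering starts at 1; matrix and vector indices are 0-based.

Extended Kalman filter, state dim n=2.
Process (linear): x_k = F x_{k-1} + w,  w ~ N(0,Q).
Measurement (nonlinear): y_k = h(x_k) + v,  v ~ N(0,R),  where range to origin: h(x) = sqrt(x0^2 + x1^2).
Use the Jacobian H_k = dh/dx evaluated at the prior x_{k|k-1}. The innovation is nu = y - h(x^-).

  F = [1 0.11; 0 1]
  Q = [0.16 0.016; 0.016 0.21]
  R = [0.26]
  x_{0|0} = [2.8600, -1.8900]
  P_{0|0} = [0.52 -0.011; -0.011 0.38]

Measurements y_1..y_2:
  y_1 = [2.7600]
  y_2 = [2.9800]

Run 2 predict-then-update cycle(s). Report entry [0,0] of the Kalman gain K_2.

K[0,0] = 0.4495

step 1: x^-=[2.6521, -1.8900]  P^-=[0.6822 0.0468; 0.0468 0.5900]  H_jac=[0.8144 -0.5804]  S=[0.8669]  K=[0.6095; -0.3510]  nu=[-0.4966]  x^+=[2.3494, -1.7157]  P^+=[0.3601 0.2323; 0.2323 0.4832]
step 2: x^-=[2.1607, -1.7157]  P^-=[0.5771 0.3014; 0.3014 0.6932]  H_jac=[0.7831 -0.6218]  S=[0.5884]  K=[0.4495; -0.3314]  nu=[0.2210]  x^+=[2.2600, -1.7889]  P^+=[0.4582 0.3891; 0.3891 0.6286]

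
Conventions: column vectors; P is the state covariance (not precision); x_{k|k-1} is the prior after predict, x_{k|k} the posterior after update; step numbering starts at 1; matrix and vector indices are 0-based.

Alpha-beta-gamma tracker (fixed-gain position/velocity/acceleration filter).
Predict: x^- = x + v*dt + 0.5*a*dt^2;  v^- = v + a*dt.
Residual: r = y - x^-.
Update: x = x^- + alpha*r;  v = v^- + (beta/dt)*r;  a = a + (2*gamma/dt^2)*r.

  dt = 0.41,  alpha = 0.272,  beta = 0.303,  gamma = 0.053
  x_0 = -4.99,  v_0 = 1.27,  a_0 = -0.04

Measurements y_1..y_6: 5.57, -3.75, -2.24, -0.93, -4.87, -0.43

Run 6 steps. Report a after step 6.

a_post = -6.1712

step 1: x_pred=-4.4727  r=10.0427  x^+=-1.7411  v^+=8.6754  a^+=6.2927
step 2: x_pred=2.3447  r=-6.0947  x^+=0.6870  v^+=6.7512  a^+=2.4495
step 3: x_pred=3.6608  r=-5.9008  x^+=2.0558  v^+=3.3946  a^+=-1.2715
step 4: x_pred=3.3407  r=-4.2707  x^+=2.1791  v^+=-0.2829  a^+=-3.9645
step 5: x_pred=1.7299  r=-6.5999  x^+=-0.0653  v^+=-6.7858  a^+=-8.1263
step 6: x_pred=-3.5305  r=3.1005  x^+=-2.6871  v^+=-7.8263  a^+=-6.1712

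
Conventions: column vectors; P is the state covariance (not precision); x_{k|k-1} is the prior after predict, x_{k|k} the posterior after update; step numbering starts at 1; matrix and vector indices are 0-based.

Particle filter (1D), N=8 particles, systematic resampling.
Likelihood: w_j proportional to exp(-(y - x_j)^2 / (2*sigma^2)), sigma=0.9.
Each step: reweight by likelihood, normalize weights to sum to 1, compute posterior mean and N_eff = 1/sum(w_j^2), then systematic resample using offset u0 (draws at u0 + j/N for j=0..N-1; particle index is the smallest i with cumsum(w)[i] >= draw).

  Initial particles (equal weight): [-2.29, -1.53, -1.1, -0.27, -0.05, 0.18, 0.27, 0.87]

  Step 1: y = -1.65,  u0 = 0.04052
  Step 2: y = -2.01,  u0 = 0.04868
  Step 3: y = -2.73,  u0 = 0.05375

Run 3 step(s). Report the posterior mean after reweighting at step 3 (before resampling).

post_mean = -1.9634

step 1: w=[0.2311, 0.2949, 0.2468, 0.0918, 0.0613, 0.0376, 0.0306, 0.0059]  mean=-1.2595  Neff=4.6329  idx=[0, 0, 1, 1, 2, 2, 3, 4]
step 2: w=[0.1873, 0.1873, 0.1705, 0.1705, 0.1179, 0.1179, 0.0303, 0.0183]  mean=-1.6479  Neff=6.3559  idx=[0, 0, 1, 2, 3, 3, 4, 5]
step 3: w=[0.2072, 0.2072, 0.2072, 0.0960, 0.0960, 0.0960, 0.0453, 0.0453]  mean=-1.9634  Neff=6.2310  idx=[0, 0, 1, 2, 2, 3, 4, 6]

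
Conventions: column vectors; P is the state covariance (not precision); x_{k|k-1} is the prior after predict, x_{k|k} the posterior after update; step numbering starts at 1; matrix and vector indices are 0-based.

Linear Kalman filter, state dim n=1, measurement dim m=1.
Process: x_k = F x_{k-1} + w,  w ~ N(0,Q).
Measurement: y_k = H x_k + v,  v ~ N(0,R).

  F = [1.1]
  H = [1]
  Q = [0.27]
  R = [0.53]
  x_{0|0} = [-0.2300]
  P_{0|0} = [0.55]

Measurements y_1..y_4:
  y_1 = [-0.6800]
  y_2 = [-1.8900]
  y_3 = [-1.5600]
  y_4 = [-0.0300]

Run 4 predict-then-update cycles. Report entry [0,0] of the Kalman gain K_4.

step 1: x^-=[-0.2530]  P^-=[0.9355]  S=[1.4655]  K=[0.6383]  nu=[-0.4270]  x^+=[-0.5256]  P^+=[0.3383]
step 2: x^-=[-0.5781]  P^-=[0.6794]  S=[1.2094]  K=[0.5618]  nu=[-1.3119]  x^+=[-1.3151]  P^+=[0.2977]
step 3: x^-=[-1.4466]  P^-=[0.6303]  S=[1.1603]  K=[0.5432]  nu=[-0.1134]  x^+=[-1.5082]  P^+=[0.2879]
step 4: x^-=[-1.6590]  P^-=[0.6184]  S=[1.1484]  K=[0.5385]  nu=[1.6290]  x^+=[-0.7818]  P^+=[0.2854]

K[0,0] = 0.5385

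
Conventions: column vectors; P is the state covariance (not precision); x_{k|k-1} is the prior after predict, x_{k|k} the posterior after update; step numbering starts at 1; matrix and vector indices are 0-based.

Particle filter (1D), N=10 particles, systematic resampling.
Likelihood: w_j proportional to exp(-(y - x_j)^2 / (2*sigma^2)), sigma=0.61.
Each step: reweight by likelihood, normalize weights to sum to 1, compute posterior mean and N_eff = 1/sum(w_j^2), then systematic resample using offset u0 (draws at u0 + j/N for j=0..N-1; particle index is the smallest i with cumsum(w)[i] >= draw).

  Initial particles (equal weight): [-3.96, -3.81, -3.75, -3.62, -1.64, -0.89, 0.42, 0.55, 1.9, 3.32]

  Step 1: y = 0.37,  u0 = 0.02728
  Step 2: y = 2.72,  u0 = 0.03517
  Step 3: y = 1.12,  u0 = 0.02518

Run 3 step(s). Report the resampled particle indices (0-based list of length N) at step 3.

resampled_idx = [0, 1, 2, 3, 4, 5, 6, 7, 8, 9]

step 1: w=[0.0000, 0.0000, 0.0000, 0.0000, 0.0021, 0.0559, 0.4701, 0.4516, 0.0203, 0.0000]  mean=0.4313  Neff=2.3336  idx=[5, 6, 6, 6, 6, 6, 7, 7, 7, 7]
step 2: w=[0.0000, 0.0728, 0.0728, 0.0728, 0.0728, 0.0728, 0.1590, 0.1590, 0.1590, 0.1590]  mean=0.5027  Neff=7.8365  idx=[1, 2, 4, 5, 6, 7, 7, 8, 8, 9]
step 3: w=[0.0870, 0.0870, 0.0870, 0.0870, 0.1086, 0.1086, 0.1086, 0.1086, 0.1086, 0.1086]  mean=0.5047  Neff=9.8891  idx=[0, 1, 2, 3, 4, 5, 6, 7, 8, 9]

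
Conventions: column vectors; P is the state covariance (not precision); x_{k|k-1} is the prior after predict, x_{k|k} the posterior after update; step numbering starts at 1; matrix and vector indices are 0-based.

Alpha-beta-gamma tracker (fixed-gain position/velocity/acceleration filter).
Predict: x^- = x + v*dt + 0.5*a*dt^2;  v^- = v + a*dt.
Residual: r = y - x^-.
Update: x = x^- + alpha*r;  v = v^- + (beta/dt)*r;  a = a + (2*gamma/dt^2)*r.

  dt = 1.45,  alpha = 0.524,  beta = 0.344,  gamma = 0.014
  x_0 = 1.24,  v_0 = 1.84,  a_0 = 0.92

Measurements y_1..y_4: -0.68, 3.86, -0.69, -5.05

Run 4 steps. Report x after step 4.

x_post = 0.6813

step 1: x_pred=4.8752  r=-5.5552  x^+=1.9643  v^+=1.8561  a^+=0.8460
step 2: x_pred=5.5450  r=-1.6850  x^+=4.6620  v^+=2.6831  a^+=0.8236
step 3: x_pred=9.4183  r=-10.1083  x^+=4.1215  v^+=1.4792  a^+=0.6890
step 4: x_pred=6.9906  r=-12.0406  x^+=0.6813  v^+=-0.3784  a^+=0.5286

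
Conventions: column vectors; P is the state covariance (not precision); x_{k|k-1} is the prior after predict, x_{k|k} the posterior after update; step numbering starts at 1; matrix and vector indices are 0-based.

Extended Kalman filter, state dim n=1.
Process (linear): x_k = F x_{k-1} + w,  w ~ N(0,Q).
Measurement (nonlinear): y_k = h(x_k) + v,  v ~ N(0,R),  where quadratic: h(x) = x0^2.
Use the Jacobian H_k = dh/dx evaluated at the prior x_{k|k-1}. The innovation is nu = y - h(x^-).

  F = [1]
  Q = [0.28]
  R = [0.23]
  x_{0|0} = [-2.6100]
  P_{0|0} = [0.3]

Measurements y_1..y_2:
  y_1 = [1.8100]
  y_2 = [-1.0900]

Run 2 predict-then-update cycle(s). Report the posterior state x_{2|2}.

x_post = [-0.5833]

step 1: x^-=[-2.6100]  P^-=[0.5800]  H_jac=[-5.2200]  S=[16.0341]  K=[-0.1888]  nu=[-5.0021]  x^+=[-1.6655]  P^+=[0.0083]
step 2: x^-=[-1.6655]  P^-=[0.2883]  H_jac=[-3.3310]  S=[3.4290]  K=[-0.2801]  nu=[-3.8639]  x^+=[-0.5833]  P^+=[0.0193]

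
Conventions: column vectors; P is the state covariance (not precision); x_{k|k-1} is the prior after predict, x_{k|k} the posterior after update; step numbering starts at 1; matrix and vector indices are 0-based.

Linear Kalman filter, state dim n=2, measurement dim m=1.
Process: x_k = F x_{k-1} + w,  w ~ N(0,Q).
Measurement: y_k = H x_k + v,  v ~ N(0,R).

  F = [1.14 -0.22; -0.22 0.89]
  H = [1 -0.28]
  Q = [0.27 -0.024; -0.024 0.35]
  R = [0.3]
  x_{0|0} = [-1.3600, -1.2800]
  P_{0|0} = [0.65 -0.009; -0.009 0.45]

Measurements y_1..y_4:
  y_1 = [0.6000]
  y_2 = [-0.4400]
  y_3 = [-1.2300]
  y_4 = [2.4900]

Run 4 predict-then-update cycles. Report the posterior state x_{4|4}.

x_post = [1.0140, -1.3523]

step 1: x^-=[-1.2688, -0.8400]  P^-=[1.1410 -0.2847; -0.2847 0.7414]  S=[1.6586]  K=[0.7360; -0.2968]  nu=[1.6336]  x^+=[-0.0664, -1.3249]  P^+=[0.2425 0.0776; 0.0776 0.5953]
step 2: x^-=[0.2157, -1.1645]  P^-=[0.5751 -0.1189; -0.1189 0.8029]  S=[1.0046]  K=[0.6056; -0.3421]  nu=[-0.9818]  x^+=[-0.3788, -0.8287]  P^+=[0.2067 0.0893; 0.0893 0.6853]
step 3: x^-=[-0.2496, -0.6542]  P^-=[0.5270 -0.1151; -0.1151 0.8679]  S=[0.9595]  K=[0.5828; -0.3733]  nu=[-1.1636]  x^+=[-0.9277, -0.2198]  P^+=[0.2011 0.0936; 0.0936 0.7342]
step 4: x^-=[-1.0093, 0.0084]  P^-=[0.5199 -0.1187; -0.1187 0.9046]  S=[0.9573]  K=[0.5778; -0.3886]  nu=[3.5016]  x^+=[1.0140, -1.3523]  P^+=[0.2003 0.0962; 0.0962 0.7601]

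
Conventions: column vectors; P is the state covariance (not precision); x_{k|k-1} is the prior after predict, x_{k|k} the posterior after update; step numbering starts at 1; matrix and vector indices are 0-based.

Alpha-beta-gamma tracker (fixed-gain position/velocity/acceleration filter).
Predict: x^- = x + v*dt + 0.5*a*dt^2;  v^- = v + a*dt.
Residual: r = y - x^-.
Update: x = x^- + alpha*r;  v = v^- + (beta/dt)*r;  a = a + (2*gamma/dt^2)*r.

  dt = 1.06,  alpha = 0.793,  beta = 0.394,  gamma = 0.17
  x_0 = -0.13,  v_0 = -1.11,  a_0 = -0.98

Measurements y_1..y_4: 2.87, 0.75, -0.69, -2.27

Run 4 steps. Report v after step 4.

step 1: x_pred=-1.8572  r=4.7272  x^+=1.8915  v^+=-0.3917  a^+=0.4504
step 2: x_pred=1.7293  r=-0.9793  x^+=0.9527  v^+=-0.2783  a^+=0.1541
step 3: x_pred=0.7443  r=-1.4343  x^+=-0.3931  v^+=-0.6481  a^+=-0.2799
step 4: x_pred=-1.2373  r=-1.0327  x^+=-2.0562  v^+=-1.3286  a^+=-0.5924

v_post = -1.3286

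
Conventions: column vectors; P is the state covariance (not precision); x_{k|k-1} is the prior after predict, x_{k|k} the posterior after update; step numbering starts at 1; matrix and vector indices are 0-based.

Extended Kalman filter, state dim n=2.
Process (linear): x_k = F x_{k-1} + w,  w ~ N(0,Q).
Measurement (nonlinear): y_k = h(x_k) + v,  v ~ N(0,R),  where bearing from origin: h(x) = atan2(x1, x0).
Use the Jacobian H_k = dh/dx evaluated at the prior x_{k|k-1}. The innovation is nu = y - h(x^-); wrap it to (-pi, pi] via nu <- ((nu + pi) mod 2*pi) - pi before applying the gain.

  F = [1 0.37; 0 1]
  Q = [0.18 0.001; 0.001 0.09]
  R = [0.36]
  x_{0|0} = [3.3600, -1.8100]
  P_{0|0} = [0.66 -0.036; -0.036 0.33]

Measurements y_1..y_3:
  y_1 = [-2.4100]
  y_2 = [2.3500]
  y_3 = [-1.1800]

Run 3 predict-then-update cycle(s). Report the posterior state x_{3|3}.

step 1: x^-=[2.6903, -1.8100]  P^-=[0.8585 0.0871; 0.0871 0.4200]  H_jac=[0.1722 0.2559]  S=[0.4206]  K=[0.4044; 0.2912]  nu=[-1.8178]  x^+=[1.9552, -2.3393]  P^+=[0.7898 0.0376; 0.0376 0.3843]
step 2: x^-=[1.0897, -2.3393]  P^-=[1.0502 0.1808; 0.1808 0.4743]  H_jac=[0.3513 0.1636]  S=[0.5231]  K=[0.7618; 0.2698]  nu=[-2.7983]  x^+=[-1.0421, -3.0942]  P^+=[0.7466 0.0733; 0.0733 0.4363]
step 3: x^-=[-2.1870, -3.0942]  P^-=[1.0406 0.2357; 0.2357 0.5263]  H_jac=[0.2155 -0.1523]  S=[0.4051]  K=[0.4650; -0.0725]  nu=[1.0061]  x^+=[-1.7191, -3.1672]  P^+=[0.9530 0.2494; 0.2494 0.5241]

x_post = [-1.7191, -3.1672]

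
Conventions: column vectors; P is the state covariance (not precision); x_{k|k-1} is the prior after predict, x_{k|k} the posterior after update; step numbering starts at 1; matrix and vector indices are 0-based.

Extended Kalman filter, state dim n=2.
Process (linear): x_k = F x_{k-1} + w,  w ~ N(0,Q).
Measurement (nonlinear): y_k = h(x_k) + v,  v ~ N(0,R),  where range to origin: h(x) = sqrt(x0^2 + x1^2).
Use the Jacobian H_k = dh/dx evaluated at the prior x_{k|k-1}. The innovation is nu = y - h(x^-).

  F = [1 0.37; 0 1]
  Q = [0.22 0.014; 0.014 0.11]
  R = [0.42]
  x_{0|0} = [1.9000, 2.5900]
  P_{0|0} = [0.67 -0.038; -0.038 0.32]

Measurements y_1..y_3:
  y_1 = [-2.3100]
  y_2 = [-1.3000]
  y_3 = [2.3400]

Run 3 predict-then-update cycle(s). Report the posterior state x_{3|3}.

step 1: x^-=[2.8583, 2.5900]  P^-=[0.9057 0.0944; 0.0944 0.4300]  H_jac=[0.7410 0.6715]  S=[1.2052]  K=[0.6095; 0.2976]  nu=[-6.1672]  x^+=[-0.9005, 0.7545]  P^+=[0.4580 -0.1242; -0.1242 0.3232]
step 2: x^-=[-0.6214, 0.7545]  P^-=[0.6303 0.0094; 0.0094 0.4332]  H_jac=[-0.6357 0.7719]  S=[0.9237]  K=[-0.4260; 0.3556]  nu=[-2.2774]  x^+=[0.3488, -0.0554]  P^+=[0.4627 0.1493; 0.1493 0.3164]
step 3: x^-=[0.3283, -0.0554]  P^-=[0.8365 0.2804; 0.2804 0.4264]  H_jac=[0.9861 -0.1663]  S=[1.1532]  K=[0.6748; 0.1783]  nu=[2.0071]  x^+=[1.6828, 0.3024]  P^+=[0.3113 0.1417; 0.1417 0.3898]

x_post = [1.6828, 0.3024]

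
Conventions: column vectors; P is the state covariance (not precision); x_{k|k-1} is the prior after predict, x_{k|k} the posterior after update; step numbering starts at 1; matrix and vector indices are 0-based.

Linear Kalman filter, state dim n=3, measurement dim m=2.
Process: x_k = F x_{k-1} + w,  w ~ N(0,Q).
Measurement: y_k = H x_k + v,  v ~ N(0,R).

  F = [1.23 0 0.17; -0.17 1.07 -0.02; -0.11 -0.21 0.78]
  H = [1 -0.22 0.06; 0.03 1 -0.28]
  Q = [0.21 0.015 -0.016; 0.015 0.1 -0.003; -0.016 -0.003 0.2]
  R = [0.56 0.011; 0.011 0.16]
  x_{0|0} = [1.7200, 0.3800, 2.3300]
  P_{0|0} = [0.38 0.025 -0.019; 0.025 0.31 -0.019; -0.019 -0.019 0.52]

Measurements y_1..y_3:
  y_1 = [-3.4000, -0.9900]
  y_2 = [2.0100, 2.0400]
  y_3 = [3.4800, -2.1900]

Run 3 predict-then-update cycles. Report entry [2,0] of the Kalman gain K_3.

K[2,0] = -0.0081

step 1: x^-=[2.5117, 0.0676, 1.5484]  P^-=[0.7920 -0.0358 -0.0221; -0.0358 0.4577 -0.0892; -0.0221 -0.0892 0.5453]  S=[1.3915 -0.1153; -0.1153 0.7093]  K=[0.5810 0.0863; -0.0463 0.6714; -0.0067 -0.3430]  nu=[-5.9897, -0.6994]  x^+=[-1.0286, -0.1249, 1.8284]  P^+=[0.3285 0.0051 -0.0188; 0.0051 0.1278 0.0751; -0.0188 0.0751 0.4623]
step 2: x^-=[-0.9544, 0.0047, 1.5656]  P^-=[0.7126 -0.0339 -0.0208; -0.0339 0.2508 0.0322; -0.0208 0.0322 0.4697]  S=[1.2980 -0.0547; -0.0547 0.4285]  K=[0.5561 0.0553; -0.0437 0.5562; -0.0096 -0.2345]  nu=[2.8715, 2.5023]  x^+=[0.7808, 1.2710, 0.9512]  P^+=[0.3132 0.0012 -0.0154; 0.0012 0.1131 0.0878; -0.0154 0.0878 0.4463]
step 3: x^-=[1.1221, 1.2082, 0.3891]  P^-=[0.6903 -0.0336 -0.0172; -0.0336 0.2344 0.0461; -0.0172 0.0461 0.4543]  S=[1.2748 -0.0505; -0.0505 0.4031]  K=[0.5484 0.0487; -0.0432 0.5415; -0.0081 -0.2036]  nu=[2.6004, -3.3229]  x^+=[2.3865, -0.7036, 1.0446]  P^+=[0.3086 0.0009 -0.0132; 0.0009 0.1114 0.0903; -0.0132 0.0903 0.4376]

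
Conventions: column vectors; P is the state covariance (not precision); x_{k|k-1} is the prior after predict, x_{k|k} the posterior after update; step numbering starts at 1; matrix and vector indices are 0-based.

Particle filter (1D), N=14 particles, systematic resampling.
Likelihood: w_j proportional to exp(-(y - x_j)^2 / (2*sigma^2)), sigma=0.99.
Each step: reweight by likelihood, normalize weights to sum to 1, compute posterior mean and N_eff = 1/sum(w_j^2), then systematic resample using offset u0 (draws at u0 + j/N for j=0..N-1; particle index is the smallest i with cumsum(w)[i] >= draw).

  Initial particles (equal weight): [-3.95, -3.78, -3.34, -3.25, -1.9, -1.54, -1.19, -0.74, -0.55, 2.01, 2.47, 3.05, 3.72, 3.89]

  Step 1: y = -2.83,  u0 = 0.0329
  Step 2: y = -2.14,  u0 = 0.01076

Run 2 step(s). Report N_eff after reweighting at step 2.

N_eff = 11.1830

step 1: w=[0.1185, 0.1418, 0.1968, 0.2053, 0.1445, 0.0961, 0.0570, 0.0242, 0.0158, 0.0000, 0.0000, 0.0000, 0.0000, 0.0000]  mean=-2.8454  Neff=6.7015  idx=[0, 0, 1, 1, 2, 2, 3, 3, 3, 4, 4, 5, 5, 7]
step 2: w=[0.0253, 0.0253, 0.0342, 0.0342, 0.0647, 0.0647, 0.0719, 0.0719, 0.0719, 0.1309, 0.1309, 0.1122, 0.1122, 0.0496]  mean=-2.4716  Neff=11.1830  idx=[0, 2, 4, 5, 6, 7, 8, 9, 9, 10, 10, 11, 12, 12]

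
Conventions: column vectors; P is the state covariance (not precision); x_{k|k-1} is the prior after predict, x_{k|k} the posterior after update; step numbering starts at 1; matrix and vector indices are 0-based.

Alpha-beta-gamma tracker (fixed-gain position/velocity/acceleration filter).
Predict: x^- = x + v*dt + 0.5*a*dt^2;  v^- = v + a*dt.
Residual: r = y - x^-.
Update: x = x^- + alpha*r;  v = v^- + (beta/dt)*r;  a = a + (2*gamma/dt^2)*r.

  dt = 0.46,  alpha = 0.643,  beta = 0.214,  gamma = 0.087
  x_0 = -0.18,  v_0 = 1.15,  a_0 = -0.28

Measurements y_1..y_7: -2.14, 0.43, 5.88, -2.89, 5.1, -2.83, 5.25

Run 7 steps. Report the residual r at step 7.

resid = 6.0724

step 1: x_pred=0.3194  r=-2.4594  x^+=-1.2620  v^+=-0.1229  a^+=-2.3024
step 2: x_pred=-1.5621  r=1.9921  x^+=-0.2812  v^+=-0.2552  a^+=-0.6642
step 3: x_pred=-0.4689  r=6.3489  x^+=3.6134  v^+=2.3928  a^+=4.5565
step 4: x_pred=5.1962  r=-8.0862  x^+=-0.0032  v^+=0.7270  a^+=-2.0928
step 5: x_pred=0.1098  r=4.9902  x^+=3.3185  v^+=2.0858  a^+=2.0107
step 6: x_pred=4.4907  r=-7.3207  x^+=-0.2165  v^+=-0.3950  a^+=-4.0092
step 7: x_pred=-0.8224  r=6.0724  x^+=3.0822  v^+=0.5858  a^+=0.9842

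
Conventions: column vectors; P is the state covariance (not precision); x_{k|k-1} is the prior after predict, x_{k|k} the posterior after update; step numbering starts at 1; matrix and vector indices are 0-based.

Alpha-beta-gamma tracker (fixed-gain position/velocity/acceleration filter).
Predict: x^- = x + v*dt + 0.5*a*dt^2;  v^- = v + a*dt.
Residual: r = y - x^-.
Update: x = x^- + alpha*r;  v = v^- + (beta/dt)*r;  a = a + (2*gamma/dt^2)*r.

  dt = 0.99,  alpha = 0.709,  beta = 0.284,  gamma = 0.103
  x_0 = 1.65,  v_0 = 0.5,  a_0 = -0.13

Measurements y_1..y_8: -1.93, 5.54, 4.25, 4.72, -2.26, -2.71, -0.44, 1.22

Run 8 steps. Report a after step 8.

step 1: x_pred=2.0813  r=-4.0113  x^+=-0.7627  v^+=-0.7794  a^+=-0.9731
step 2: x_pred=-2.0112  r=7.5512  x^+=3.3426  v^+=0.4234  a^+=0.6140
step 3: x_pred=4.0627  r=0.1873  x^+=4.1955  v^+=1.0850  a^+=0.6534
step 4: x_pred=5.5899  r=-0.8699  x^+=4.9731  v^+=1.4824  a^+=0.4706
step 5: x_pred=6.6713  r=-8.9313  x^+=0.3390  v^+=-0.6139  a^+=-1.4066
step 6: x_pred=-0.9581  r=-1.7519  x^+=-2.2002  v^+=-2.5090  a^+=-1.7749
step 7: x_pred=-5.5539  r=5.1139  x^+=-1.9281  v^+=-2.7991  a^+=-0.7000
step 8: x_pred=-5.0423  r=6.2623  x^+=-0.6023  v^+=-1.6957  a^+=0.6162

a_post = 0.6162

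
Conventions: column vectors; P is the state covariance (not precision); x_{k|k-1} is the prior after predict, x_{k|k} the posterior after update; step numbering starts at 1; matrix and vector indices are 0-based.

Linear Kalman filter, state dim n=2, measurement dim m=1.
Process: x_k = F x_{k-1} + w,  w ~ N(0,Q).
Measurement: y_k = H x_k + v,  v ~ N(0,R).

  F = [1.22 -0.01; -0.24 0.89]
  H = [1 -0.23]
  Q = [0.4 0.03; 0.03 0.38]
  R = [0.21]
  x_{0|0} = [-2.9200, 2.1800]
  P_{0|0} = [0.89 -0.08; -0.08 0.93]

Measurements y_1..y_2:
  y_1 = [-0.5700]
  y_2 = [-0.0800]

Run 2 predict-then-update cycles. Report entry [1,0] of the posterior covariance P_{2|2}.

step 1: x^-=[-3.5842, 2.6410]  P^-=[1.7267 -0.3259; -0.3259 1.2021]  S=[2.1502]  K=[0.8379; -0.2802]  nu=[3.6216]  x^+=[-0.5496, 1.6264]  P^+=[0.2171 0.1788; 0.1788 1.0333]
step 2: x^-=[-0.6868, 1.5794]  P^-=[0.7189 0.1518; 0.1518 1.1346]  S=[0.9190]  K=[0.7442; -0.1187]  nu=[0.9701]  x^+=[0.0351, 1.4642]  P^+=[0.2099 0.2330; 0.2330 1.1216]

P_post[1,0] = 0.2330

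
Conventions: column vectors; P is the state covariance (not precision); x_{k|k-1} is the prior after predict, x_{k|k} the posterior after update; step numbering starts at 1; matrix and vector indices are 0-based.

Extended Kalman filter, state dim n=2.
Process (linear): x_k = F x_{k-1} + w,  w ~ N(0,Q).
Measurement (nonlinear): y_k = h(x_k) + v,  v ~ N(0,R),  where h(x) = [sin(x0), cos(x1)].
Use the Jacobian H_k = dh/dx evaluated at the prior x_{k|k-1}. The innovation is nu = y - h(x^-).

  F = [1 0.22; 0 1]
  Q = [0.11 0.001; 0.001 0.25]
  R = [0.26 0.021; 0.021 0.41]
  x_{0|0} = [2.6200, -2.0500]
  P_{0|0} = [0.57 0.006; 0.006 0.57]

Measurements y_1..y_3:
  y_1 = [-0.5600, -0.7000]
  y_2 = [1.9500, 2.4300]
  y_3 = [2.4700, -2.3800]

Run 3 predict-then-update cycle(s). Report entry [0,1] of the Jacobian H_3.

H_jac[0,1] = 0.0000

step 1: x^-=[2.1690, -2.0500]  P^-=[0.7102 0.1324; 0.1324 0.8200]  H_jac=[-0.5632 0.0000; 0.0000 0.8874]  S=[0.4852 -0.0452; -0.0452 1.0557]  K=[-0.8172 0.0763; -0.0899 0.6854]  nu=[-1.3863, -0.2389]  x^+=[3.2836, -2.0892]  P^+=[0.3744 0.0159; 0.0159 0.3146]
step 2: x^-=[2.8240, -2.0892]  P^-=[0.5067 0.0861; 0.0861 0.5646]  H_jac=[-0.9500 0.0000; 0.0000 0.8686]  S=[0.7172 -0.0501; -0.0501 0.8360]  K=[-0.6676 0.0495; -0.0734 0.5822]  nu=[1.6377, 2.9255]  x^+=[1.8755, -0.5062]  P^+=[0.1816 0.0072; 0.0072 0.2730]
step 3: x^-=[1.7641, -0.5062]  P^-=[0.3080 0.0683; 0.0683 0.5230]  H_jac=[-0.1921 0.0000; 0.0000 0.4848]  S=[0.2714 0.0146; 0.0146 0.5329]  K=[-0.2218 0.0682; -0.0741 0.4779]  nu=[1.4886, -3.2546]  x^+=[1.2120, -2.1718]  P^+=[0.2926 0.0481; 0.0481 0.4009]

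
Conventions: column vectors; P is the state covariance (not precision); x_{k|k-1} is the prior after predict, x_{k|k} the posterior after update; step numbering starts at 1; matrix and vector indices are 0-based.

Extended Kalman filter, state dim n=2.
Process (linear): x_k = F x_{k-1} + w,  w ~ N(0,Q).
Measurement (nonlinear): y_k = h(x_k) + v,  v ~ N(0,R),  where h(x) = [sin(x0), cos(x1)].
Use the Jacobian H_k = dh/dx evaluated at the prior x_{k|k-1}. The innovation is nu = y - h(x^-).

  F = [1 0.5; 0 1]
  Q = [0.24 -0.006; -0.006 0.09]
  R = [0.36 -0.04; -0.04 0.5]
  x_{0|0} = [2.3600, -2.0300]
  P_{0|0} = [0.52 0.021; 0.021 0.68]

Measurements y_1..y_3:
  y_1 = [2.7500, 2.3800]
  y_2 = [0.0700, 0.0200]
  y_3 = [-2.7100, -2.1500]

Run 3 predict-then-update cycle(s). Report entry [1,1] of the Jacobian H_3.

step 1: x^-=[1.3450, -2.0300]  P^-=[0.9510 0.3550; 0.3550 0.7700]  H_jac=[0.2239 0.0000; 0.0000 0.8964]  S=[0.4077 0.0312; 0.0312 1.1187]  K=[0.5015 0.2704; 0.1480 0.6128]  nu=[1.7754, 2.8232]  x^+=[2.9990, -0.0371]  P^+=[0.7582 0.1285; 0.1285 0.3352]
step 2: x^-=[2.9804, -0.0371]  P^-=[1.2104 0.2901; 0.2901 0.4252]  H_jac=[-0.9870 0.0000; 0.0000 0.0370]  S=[1.5393 -0.0506; -0.0506 0.5006]  K=[-0.7781 -0.0572; -0.1856 0.0127]  nu=[-0.0905, -0.9793]  x^+=[3.1068, -0.0327]  P^+=[0.2815 0.0682; 0.0682 0.3719]
step 3: x^-=[3.0905, -0.0327]  P^-=[0.6826 0.2482; 0.2482 0.4619]  H_jac=[-0.9987 0.0000; 0.0000 0.0327]  S=[1.0409 -0.0481; -0.0481 0.5005]  K=[-0.6572 -0.0469; -0.2378 0.0073]  nu=[-2.7611, -3.1495]  x^+=[5.0528, 0.6007]  P^+=[0.2350 0.0860; 0.0860 0.4029]

H_jac[1,1] = 0.0327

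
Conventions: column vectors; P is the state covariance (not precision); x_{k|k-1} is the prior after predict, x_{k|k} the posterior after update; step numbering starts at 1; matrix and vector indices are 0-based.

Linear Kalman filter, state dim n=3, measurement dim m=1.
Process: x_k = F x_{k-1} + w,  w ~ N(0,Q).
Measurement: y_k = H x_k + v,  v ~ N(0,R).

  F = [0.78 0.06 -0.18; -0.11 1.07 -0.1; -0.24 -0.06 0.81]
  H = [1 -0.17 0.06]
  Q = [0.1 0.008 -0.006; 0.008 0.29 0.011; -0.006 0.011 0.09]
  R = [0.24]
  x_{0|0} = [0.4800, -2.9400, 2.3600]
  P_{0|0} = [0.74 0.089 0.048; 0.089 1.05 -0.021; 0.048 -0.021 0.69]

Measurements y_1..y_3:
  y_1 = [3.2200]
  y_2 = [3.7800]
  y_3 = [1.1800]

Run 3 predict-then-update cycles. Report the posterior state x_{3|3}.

x_post = [0.6867, -5.3897, 0.3913]

step 1: x^-=[-0.2268, -3.4346, 1.9728]  P^-=[0.5717 0.0994 -0.2232; 0.0994 1.4926 -0.1365; -0.2232 -0.1365 0.5751]  S=[0.7991]  K=[0.6775; -0.2034; -0.2071]  nu=[2.7446]  x^+=[1.6326, -3.9928, 1.4044]  P^+=[0.2049 0.2095 -0.1111; 0.2095 1.4595 -0.1701; -0.1111 -0.1701 0.5408]
step 2: x^-=[0.7811, -4.5923, 0.9853]  P^-=[0.3019 0.3076 -0.2264; 0.3076 1.9536 -0.3148; -0.2264 -0.3148 0.5276]  S=[0.4749]  K=[0.4970; -0.0914; -0.2973]  nu=[2.1591]  x^+=[1.8541, -4.7896, 0.3434]  P^+=[0.1846 0.3292 -0.1562; 0.3292 1.9496 -0.3277; -0.1562 -0.3277 0.4856]
step 3: x^-=[1.0970, -5.3632, 0.1205]  P^-=[0.3168 0.4728 -0.2634; 0.4728 2.5184 -0.5068; -0.2634 -0.5068 0.5283]  S=[0.4495]  K=[0.4909; 0.0317; -0.3239]  nu=[-0.8360]  x^+=[0.6867, -5.3897, 0.3913]  P^+=[0.2085 0.4658 -0.1920; 0.4658 2.5179 -0.5022; -0.1920 -0.5022 0.4812]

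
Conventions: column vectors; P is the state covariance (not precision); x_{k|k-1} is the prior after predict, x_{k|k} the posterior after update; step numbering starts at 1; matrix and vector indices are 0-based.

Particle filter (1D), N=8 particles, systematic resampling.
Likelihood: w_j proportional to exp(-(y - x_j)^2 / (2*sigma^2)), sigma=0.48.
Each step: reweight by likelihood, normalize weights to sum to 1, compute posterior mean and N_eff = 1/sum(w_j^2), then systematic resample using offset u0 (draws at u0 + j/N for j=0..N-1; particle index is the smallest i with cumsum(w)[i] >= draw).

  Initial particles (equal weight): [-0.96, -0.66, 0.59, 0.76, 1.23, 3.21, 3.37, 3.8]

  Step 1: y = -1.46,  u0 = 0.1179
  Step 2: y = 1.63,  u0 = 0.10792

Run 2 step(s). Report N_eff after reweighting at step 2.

step 1: w=[0.6997, 0.3002, 0.0001, 0.0000, 0.0000, 0.0000, 0.0000, 0.0000]  mean=-0.8697  Neff=1.7252  idx=[0, 0, 0, 0, 0, 1, 1, 1]
step 2: w=[0.0130, 0.0130, 0.0130, 0.0130, 0.0130, 0.3117, 0.3117, 0.3117]  mean=-0.6795  Neff=3.4216  idx=[5, 5, 5, 6, 6, 7, 7, 7]

N_eff = 3.4216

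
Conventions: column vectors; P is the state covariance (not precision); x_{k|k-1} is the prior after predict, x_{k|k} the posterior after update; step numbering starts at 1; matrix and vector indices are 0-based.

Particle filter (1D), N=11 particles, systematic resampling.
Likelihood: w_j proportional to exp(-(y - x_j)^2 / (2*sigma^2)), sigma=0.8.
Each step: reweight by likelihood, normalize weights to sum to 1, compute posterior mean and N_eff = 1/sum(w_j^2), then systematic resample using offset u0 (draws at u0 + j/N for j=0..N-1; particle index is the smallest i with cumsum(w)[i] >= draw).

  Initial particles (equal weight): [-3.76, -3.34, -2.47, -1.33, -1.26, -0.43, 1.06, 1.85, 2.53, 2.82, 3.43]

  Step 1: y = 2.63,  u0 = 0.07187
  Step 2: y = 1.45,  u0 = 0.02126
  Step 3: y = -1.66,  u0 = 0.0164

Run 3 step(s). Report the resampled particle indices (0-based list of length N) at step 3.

resampled_idx = [0, 0, 1, 1, 1, 2, 2, 3, 3, 4, 4]

step 1: w=[0.0000, 0.0000, 0.0000, 0.0000, 0.0000, 0.0002, 0.0437, 0.1862, 0.2972, 0.2912, 0.1816]  mean=2.5865  Neff=4.1214  idx=[7, 7, 8, 8, 8, 8, 9, 9, 9, 10, 10]
step 2: w=[0.2122, 0.2122, 0.0967, 0.0967, 0.0967, 0.0967, 0.0555, 0.0555, 0.0555, 0.0112, 0.0112]  mean=2.3099  Neff=7.3036  idx=[0, 0, 0, 1, 1, 2, 3, 4, 5, 6, 8]
step 3: w=[0.1972, 0.1972, 0.1972, 0.1972, 0.1972, 0.0033, 0.0033, 0.0033, 0.0033, 0.0005, 0.0005]  mean=1.8599  Neff=5.1431  idx=[0, 0, 1, 1, 1, 2, 2, 3, 3, 4, 4]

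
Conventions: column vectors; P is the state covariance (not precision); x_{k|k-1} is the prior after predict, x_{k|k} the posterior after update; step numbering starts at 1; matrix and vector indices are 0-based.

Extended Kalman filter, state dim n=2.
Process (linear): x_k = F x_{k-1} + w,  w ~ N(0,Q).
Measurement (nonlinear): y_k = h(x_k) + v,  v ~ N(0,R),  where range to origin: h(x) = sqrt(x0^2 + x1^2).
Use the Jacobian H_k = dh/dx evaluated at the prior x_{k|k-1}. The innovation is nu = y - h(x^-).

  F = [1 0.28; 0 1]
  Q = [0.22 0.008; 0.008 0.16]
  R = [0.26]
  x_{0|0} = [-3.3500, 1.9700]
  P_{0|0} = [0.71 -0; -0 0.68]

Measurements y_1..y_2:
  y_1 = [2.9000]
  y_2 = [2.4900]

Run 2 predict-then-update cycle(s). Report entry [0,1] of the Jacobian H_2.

H_jac[0,1] = 0.6816

step 1: x^-=[-2.7984, 1.9700]  P^-=[0.9833 0.1984; 0.1984 0.8400]  H_jac=[-0.8177 0.5756]  S=[1.0090]  K=[-0.6837; 0.3184]  nu=[-0.5223]  x^+=[-2.4413, 1.8037]  P^+=[0.5117 0.4181; 0.4181 0.7377]
step 2: x^-=[-1.9363, 1.8037]  P^-=[1.0236 0.6326; 0.6326 0.8977]  H_jac=[-0.7317 0.6816]  S=[0.5941]  K=[-0.5350; 0.2508]  nu=[-0.1562]  x^+=[-1.8527, 1.7645]  P^+=[0.8536 0.7123; 0.7123 0.8603]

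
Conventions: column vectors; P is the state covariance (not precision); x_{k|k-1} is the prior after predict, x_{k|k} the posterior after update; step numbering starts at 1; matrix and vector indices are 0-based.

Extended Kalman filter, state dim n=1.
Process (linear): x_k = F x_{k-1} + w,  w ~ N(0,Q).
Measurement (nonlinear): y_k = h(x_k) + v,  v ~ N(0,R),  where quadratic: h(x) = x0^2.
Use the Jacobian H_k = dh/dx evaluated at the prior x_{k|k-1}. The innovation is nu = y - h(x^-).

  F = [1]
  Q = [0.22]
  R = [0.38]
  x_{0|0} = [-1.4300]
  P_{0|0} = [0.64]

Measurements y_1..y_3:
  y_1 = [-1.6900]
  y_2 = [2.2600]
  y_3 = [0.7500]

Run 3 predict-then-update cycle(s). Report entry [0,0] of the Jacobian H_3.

H_jac[0,0] = -1.4540

step 1: x^-=[-1.4300]  P^-=[0.8600]  H_jac=[-2.8600]  S=[7.4145]  K=[-0.3317]  nu=[-3.7349]  x^+=[-0.1910]  P^+=[0.0441]
step 2: x^-=[-0.1910]  P^-=[0.2641]  H_jac=[-0.3820]  S=[0.4185]  K=[-0.2410]  nu=[2.2235]  x^+=[-0.7270]  P^+=[0.2398]
step 3: x^-=[-0.7270]  P^-=[0.4598]  H_jac=[-1.4540]  S=[1.3519]  K=[-0.4945]  nu=[0.2215]  x^+=[-0.8365]  P^+=[0.1292]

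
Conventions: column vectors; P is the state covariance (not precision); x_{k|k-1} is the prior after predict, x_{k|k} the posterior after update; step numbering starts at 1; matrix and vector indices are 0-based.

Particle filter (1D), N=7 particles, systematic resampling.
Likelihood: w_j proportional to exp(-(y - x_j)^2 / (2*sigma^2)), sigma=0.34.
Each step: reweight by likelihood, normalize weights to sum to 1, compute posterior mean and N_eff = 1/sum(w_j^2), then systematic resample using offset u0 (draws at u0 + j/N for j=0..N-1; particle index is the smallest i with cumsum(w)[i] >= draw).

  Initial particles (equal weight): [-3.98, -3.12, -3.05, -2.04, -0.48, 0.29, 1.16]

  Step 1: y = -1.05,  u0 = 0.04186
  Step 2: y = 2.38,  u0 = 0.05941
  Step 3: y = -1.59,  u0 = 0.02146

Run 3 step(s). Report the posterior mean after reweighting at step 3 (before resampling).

post_mean = -0.4800

step 1: w=[0.0000, 0.0000, 0.0000, 0.0554, 0.9429, 0.0016, 0.0000]  mean=-0.5652  Neff=1.1208  idx=[3, 4, 4, 4, 4, 4, 4]
step 2: w=[0.0000, 0.1667, 0.1667, 0.1667, 0.1667, 0.1667, 0.1667]  mean=-0.4800  Neff=6.0000  idx=[1, 2, 3, 3, 4, 5, 6]
step 3: w=[0.1429, 0.1429, 0.1429, 0.1429, 0.1429, 0.1429, 0.1429]  mean=-0.4800  Neff=7.0000  idx=[0, 1, 2, 3, 4, 5, 6]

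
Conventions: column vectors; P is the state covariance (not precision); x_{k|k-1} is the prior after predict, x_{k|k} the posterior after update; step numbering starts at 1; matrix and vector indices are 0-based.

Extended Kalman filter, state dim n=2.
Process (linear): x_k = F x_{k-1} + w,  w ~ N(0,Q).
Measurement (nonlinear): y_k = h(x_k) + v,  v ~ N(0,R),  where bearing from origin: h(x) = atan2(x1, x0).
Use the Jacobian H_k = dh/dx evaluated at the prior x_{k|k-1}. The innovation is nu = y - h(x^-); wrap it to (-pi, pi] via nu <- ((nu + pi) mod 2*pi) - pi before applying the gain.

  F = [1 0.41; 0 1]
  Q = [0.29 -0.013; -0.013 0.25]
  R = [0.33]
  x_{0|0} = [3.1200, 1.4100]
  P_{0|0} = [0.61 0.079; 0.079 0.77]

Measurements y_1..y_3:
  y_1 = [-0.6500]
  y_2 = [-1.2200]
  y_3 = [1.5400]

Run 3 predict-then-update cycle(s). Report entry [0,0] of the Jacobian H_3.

step 1: x^-=[3.6981, 1.4100]  P^-=[1.0942 0.3817; 0.3817 1.0200]  H_jac=[-0.0900 0.2361]  S=[0.3795]  K=[-0.0221; 0.5440]  nu=[-1.0143]  x^+=[3.7205, 0.8582]  P^+=[1.0940 0.3863; 0.3863 0.9077]
step 2: x^-=[4.0724, 0.8582]  P^-=[1.8533 0.7454; 0.7454 1.1577]  H_jac=[-0.0495 0.2351]  S=[0.3812]  K=[0.2189; 0.6172]  nu=[-1.4277]  x^+=[3.7599, -0.0229]  P^+=[1.8351 0.6939; 0.6939 1.0125]
step 3: x^-=[3.7505, -0.0229]  P^-=[2.8643 1.0960; 1.0960 1.2625]  H_jac=[0.0016 0.2666]  S=[0.4207]  K=[0.7057; 0.8043]  nu=[1.5461]  x^+=[4.8416, 1.2207]  P^+=[2.6548 0.8572; 0.8572 0.9903]

H_jac[0,0] = 0.0016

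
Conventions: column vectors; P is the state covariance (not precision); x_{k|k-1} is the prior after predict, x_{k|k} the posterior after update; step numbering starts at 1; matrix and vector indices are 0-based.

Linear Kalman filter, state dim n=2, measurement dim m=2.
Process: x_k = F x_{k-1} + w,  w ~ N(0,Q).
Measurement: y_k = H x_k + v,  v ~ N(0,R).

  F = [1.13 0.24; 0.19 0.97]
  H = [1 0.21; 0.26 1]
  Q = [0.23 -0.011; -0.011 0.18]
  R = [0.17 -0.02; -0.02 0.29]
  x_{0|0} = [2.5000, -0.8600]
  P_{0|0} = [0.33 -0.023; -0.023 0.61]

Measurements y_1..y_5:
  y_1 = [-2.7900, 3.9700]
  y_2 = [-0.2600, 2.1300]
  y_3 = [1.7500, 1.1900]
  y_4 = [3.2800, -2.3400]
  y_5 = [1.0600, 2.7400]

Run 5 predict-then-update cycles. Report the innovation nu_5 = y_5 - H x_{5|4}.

step 1: x^-=[2.6186, -0.3592]  P^-=[0.6740 0.1756; 0.1756 0.7574]  S=[0.9512 0.4995; 0.4995 1.1843]  K=[0.7602 -0.0244; -0.0055 0.6804]  nu=[-5.3332, 3.6484]  x^+=[-1.5245, 2.1523]  P^+=[0.1422 -0.0592; -0.0592 0.2128]
step 2: x^-=[-1.2061, 1.7981]  P^-=[0.3917 0.0014; 0.0014 0.3635]  S=[0.5783 0.1597; 0.1597 0.6808]  K=[0.6799 -0.0078; -0.0140 0.5379]  nu=[0.5685, 0.6455]  x^+=[-0.8246, 2.1373]  P^+=[0.1260 -0.0486; -0.0486 0.1689]
step 3: x^-=[-0.4188, 1.9165]  P^-=[0.3742 -0.0001; -0.0001 0.3255]  S=[0.5585 0.1455; 0.1455 0.6408]  K=[0.6701 -0.0005; -0.0108 0.5105]  nu=[1.7664, -0.6176]  x^+=[0.7651, 1.5821]  P^+=[0.1235 -0.0457; -0.0457 0.1601]
step 4: x^-=[1.2443, 1.6800]  P^-=[0.3722 0.0006; 0.0006 0.3183]  S=[0.5565 0.1443; 0.1443 0.6338]  K=[0.6687 0.0015; -0.0096 0.5046]  nu=[1.6829, -4.3436]  x^+=[2.3632, -0.5280]  P^+=[0.1231 -0.0449; -0.0449 0.1582]
step 5: x^-=[2.5437, -0.0632]  P^-=[0.3719 0.0009; 0.0009 0.3167]  S=[0.5563 0.1442; 0.1442 0.6324]  K=[0.6684 0.0020; -0.0092 0.5034]  nu=[-1.4704, 2.1418]  x^+=[1.5651, 1.0285]  P^+=[0.1230 -0.0448; -0.0448 0.1578]

innov = [-1.4704, 2.1418]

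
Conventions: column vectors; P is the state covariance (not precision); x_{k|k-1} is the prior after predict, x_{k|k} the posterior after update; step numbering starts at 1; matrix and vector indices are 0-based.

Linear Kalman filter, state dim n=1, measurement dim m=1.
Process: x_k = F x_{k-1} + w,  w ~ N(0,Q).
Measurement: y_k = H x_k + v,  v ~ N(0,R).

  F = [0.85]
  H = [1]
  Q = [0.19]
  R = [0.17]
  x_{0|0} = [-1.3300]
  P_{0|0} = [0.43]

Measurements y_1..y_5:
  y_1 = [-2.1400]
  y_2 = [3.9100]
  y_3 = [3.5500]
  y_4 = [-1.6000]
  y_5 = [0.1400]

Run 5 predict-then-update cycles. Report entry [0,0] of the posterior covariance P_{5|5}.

step 1: x^-=[-1.1305]  P^-=[0.5007]  S=[0.6707]  K=[0.7465]  nu=[-1.0095]  x^+=[-1.8841]  P^+=[0.1269]
step 2: x^-=[-1.6015]  P^-=[0.2817]  S=[0.4517]  K=[0.6236]  nu=[5.5115]  x^+=[1.8357]  P^+=[0.1060]
step 3: x^-=[1.5603]  P^-=[0.2666]  S=[0.4366]  K=[0.6106]  nu=[1.9897]  x^+=[2.7753]  P^+=[0.1038]
step 4: x^-=[2.3590]  P^-=[0.2650]  S=[0.4350]  K=[0.6092]  nu=[-3.9590]  x^+=[-0.0528]  P^+=[0.1036]
step 5: x^-=[-0.0449]  P^-=[0.2648]  S=[0.4348]  K=[0.6090]  nu=[0.1849]  x^+=[0.0677]  P^+=[0.1035]

P_post[0,0] = 0.1035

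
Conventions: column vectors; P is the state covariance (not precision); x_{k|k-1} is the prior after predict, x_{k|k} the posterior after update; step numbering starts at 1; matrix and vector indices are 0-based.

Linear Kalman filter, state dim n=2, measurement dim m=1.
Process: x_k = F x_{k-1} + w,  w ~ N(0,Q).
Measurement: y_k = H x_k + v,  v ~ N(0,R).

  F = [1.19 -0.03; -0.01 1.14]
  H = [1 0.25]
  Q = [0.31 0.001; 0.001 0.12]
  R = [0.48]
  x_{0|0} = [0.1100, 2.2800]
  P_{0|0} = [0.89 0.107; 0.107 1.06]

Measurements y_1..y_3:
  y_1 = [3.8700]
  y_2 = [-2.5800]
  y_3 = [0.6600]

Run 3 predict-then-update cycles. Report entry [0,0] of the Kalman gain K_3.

step 1: x^-=[0.0625, 2.5981]  P^-=[1.5636 0.0993; 0.0993 1.4952]  S=[2.1868]  K=[0.7264; 0.2164]  nu=[3.1580]  x^+=[2.3565, 3.2814]  P^+=[0.4098 -0.2444; -0.2444 1.3928]
step 2: x^-=[2.7058, 3.7172]  P^-=[0.9090 -0.3831; -0.3831 1.9358]  S=[1.3184]  K=[0.6168; 0.0765]  nu=[-6.2151]  x^+=[-1.1277, 3.2417]  P^+=[0.4074 -0.4453; -0.4453 1.9280]
step 3: x^-=[-1.4392, 3.7069]  P^-=[0.9204 -0.6740; -0.6740 2.6359]  S=[1.2282]  K=[0.6122; -0.0122]  nu=[1.1725]  x^+=[-0.7214, 3.6925]  P^+=[0.4601 -0.6648; -0.6648 2.6357]

K[0,0] = 0.6122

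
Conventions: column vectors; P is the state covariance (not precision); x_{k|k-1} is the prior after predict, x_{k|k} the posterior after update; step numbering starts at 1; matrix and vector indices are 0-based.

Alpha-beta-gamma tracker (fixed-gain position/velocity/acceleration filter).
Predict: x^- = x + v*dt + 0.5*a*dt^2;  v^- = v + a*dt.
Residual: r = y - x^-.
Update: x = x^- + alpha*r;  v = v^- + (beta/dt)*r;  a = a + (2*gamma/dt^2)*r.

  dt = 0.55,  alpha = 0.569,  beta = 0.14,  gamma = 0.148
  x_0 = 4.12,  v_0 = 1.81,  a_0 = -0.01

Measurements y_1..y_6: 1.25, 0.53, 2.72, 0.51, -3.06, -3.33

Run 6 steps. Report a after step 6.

step 1: x_pred=5.1140  r=-3.8640  x^+=2.9154  v^+=0.8209  a^+=-3.7910
step 2: x_pred=2.7935  r=-2.2635  x^+=1.5056  v^+=-1.8403  a^+=-6.0058
step 3: x_pred=-0.4149  r=3.1349  x^+=1.3688  v^+=-4.3455  a^+=-2.9382
step 4: x_pred=-1.4656  r=1.9756  x^+=-0.3415  v^+=-5.4586  a^+=-1.0051
step 5: x_pred=-3.4958  r=0.4358  x^+=-3.2478  v^+=-5.9005  a^+=-0.5787
step 6: x_pred=-6.5806  r=3.2506  x^+=-4.7310  v^+=-5.3914  a^+=2.6021

a_post = 2.6021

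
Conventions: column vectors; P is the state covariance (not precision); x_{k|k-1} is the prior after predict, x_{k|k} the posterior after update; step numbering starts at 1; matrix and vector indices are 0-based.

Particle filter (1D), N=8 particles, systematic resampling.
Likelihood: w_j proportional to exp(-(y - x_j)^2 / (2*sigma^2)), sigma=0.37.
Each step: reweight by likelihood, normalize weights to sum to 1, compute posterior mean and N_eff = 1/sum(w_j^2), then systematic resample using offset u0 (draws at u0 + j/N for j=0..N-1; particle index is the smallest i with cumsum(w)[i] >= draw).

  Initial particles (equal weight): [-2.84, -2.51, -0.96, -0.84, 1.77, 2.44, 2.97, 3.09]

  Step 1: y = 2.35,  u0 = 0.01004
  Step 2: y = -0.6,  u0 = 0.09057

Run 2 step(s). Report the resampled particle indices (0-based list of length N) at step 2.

step 1: w=[0.0000, 0.0000, 0.0000, 0.0000, 0.1780, 0.5904, 0.1494, 0.0823]  mean=2.4534  Neff=2.4433  idx=[4, 4, 5, 5, 5, 5, 5, 6]
step 2: w=[0.5000, 0.5000, 0.0000, 0.0000, 0.0000, 0.0000, 0.0000, 0.0000]  mean=1.7700  Neff=2.0000  idx=[0, 0, 0, 0, 1, 1, 1, 1]

resampled_idx = [0, 0, 0, 0, 1, 1, 1, 1]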